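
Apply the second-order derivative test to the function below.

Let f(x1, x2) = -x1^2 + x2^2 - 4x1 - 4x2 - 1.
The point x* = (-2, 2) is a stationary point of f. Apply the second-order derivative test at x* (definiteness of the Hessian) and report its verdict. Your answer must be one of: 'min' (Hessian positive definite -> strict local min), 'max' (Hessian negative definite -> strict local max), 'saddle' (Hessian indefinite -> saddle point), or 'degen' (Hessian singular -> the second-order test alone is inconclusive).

Compute the Hessian H = grad^2 f:
  H = [[-2, 0], [0, 2]]
Verify stationarity: grad f(x*) = H x* + g = (0, 0).
Eigenvalues of H: -2, 2.
Eigenvalues have mixed signs, so H is indefinite -> x* is a saddle point.

saddle


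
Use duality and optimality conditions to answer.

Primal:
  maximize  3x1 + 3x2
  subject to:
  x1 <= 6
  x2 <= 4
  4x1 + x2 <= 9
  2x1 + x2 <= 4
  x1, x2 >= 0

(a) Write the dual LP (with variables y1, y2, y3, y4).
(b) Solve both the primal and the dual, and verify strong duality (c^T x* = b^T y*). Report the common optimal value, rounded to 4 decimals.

The standard primal-dual pair for 'max c^T x s.t. A x <= b, x >= 0' is:
  Dual:  min b^T y  s.t.  A^T y >= c,  y >= 0.

So the dual LP is:
  minimize  6y1 + 4y2 + 9y3 + 4y4
  subject to:
    y1 + 4y3 + 2y4 >= 3
    y2 + y3 + y4 >= 3
    y1, y2, y3, y4 >= 0

Solving the primal: x* = (0, 4).
  primal value c^T x* = 12.
Solving the dual: y* = (0, 1.5, 0, 1.5).
  dual value b^T y* = 12.
Strong duality: c^T x* = b^T y*. Confirmed.

12


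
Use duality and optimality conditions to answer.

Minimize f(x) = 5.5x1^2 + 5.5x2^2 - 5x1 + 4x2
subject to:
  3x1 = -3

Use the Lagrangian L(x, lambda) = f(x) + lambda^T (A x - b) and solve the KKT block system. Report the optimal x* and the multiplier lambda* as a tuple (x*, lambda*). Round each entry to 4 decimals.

Form the Lagrangian:
  L(x, lambda) = (1/2) x^T Q x + c^T x + lambda^T (A x - b)
Stationarity (grad_x L = 0): Q x + c + A^T lambda = 0.
Primal feasibility: A x = b.

This gives the KKT block system:
  [ Q   A^T ] [ x     ]   [-c ]
  [ A    0  ] [ lambda ] = [ b ]

Solving the linear system:
  x*      = (-1, -0.3636)
  lambda* = (5.3333)
  f(x*)   = 9.7727

x* = (-1, -0.3636), lambda* = (5.3333)


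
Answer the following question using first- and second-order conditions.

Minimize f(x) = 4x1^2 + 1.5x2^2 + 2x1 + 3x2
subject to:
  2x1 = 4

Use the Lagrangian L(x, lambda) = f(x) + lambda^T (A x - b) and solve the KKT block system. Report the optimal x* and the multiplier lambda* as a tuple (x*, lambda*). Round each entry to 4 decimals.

Form the Lagrangian:
  L(x, lambda) = (1/2) x^T Q x + c^T x + lambda^T (A x - b)
Stationarity (grad_x L = 0): Q x + c + A^T lambda = 0.
Primal feasibility: A x = b.

This gives the KKT block system:
  [ Q   A^T ] [ x     ]   [-c ]
  [ A    0  ] [ lambda ] = [ b ]

Solving the linear system:
  x*      = (2, -1)
  lambda* = (-9)
  f(x*)   = 18.5

x* = (2, -1), lambda* = (-9)


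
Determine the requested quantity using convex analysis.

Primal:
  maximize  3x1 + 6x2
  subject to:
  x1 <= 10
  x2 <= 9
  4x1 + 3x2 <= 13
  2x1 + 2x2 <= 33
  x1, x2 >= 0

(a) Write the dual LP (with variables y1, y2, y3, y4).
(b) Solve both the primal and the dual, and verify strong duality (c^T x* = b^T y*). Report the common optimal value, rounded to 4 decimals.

The standard primal-dual pair for 'max c^T x s.t. A x <= b, x >= 0' is:
  Dual:  min b^T y  s.t.  A^T y >= c,  y >= 0.

So the dual LP is:
  minimize  10y1 + 9y2 + 13y3 + 33y4
  subject to:
    y1 + 4y3 + 2y4 >= 3
    y2 + 3y3 + 2y4 >= 6
    y1, y2, y3, y4 >= 0

Solving the primal: x* = (0, 4.3333).
  primal value c^T x* = 26.
Solving the dual: y* = (0, 0, 2, 0).
  dual value b^T y* = 26.
Strong duality: c^T x* = b^T y*. Confirmed.

26


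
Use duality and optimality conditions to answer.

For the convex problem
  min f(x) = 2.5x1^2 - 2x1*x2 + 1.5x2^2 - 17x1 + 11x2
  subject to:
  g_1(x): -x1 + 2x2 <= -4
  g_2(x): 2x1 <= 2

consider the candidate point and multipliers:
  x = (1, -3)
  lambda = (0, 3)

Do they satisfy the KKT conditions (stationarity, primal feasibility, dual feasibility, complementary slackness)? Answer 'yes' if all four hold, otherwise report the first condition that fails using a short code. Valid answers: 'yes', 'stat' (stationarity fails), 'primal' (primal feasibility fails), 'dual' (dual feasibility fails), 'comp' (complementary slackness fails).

Gradient of f: grad f(x) = Q x + c = (-6, 0)
Constraint values g_i(x) = a_i^T x - b_i:
  g_1((1, -3)) = -3
  g_2((1, -3)) = 0
Stationarity residual: grad f(x) + sum_i lambda_i a_i = (0, 0)
  -> stationarity OK
Primal feasibility (all g_i <= 0): OK
Dual feasibility (all lambda_i >= 0): OK
Complementary slackness (lambda_i * g_i(x) = 0 for all i): OK

Verdict: yes, KKT holds.

yes


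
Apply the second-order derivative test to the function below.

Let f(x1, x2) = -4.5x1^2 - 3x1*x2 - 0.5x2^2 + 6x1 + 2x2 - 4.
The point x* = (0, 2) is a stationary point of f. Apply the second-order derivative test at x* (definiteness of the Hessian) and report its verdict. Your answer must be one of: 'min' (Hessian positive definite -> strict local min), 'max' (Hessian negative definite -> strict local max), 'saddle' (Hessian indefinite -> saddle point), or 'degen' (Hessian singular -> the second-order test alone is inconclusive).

Compute the Hessian H = grad^2 f:
  H = [[-9, -3], [-3, -1]]
Verify stationarity: grad f(x*) = H x* + g = (0, 0).
Eigenvalues of H: -10, 0.
H has a zero eigenvalue (singular; negative semidefinite but not definite), so H is neither positive definite, negative definite, nor indefinite. The second-order test alone is inconclusive -> degen.
(Indeed, f is constant along the null direction of H through x*, so x* is not a strict local extremum.)

degen


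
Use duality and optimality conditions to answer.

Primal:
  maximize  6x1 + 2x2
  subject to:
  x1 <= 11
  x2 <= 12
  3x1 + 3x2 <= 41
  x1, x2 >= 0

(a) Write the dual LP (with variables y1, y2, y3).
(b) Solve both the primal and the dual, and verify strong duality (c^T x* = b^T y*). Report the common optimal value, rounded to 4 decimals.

The standard primal-dual pair for 'max c^T x s.t. A x <= b, x >= 0' is:
  Dual:  min b^T y  s.t.  A^T y >= c,  y >= 0.

So the dual LP is:
  minimize  11y1 + 12y2 + 41y3
  subject to:
    y1 + 3y3 >= 6
    y2 + 3y3 >= 2
    y1, y2, y3 >= 0

Solving the primal: x* = (11, 2.6667).
  primal value c^T x* = 71.3333.
Solving the dual: y* = (4, 0, 0.6667).
  dual value b^T y* = 71.3333.
Strong duality: c^T x* = b^T y*. Confirmed.

71.3333


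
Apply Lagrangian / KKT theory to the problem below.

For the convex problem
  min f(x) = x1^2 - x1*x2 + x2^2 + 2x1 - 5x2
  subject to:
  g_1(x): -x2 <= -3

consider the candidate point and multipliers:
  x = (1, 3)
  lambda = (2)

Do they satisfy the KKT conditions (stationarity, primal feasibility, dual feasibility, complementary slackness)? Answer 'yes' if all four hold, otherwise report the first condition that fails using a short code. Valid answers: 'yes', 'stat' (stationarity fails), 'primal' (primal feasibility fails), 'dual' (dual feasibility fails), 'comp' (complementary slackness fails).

Gradient of f: grad f(x) = Q x + c = (1, 0)
Constraint values g_i(x) = a_i^T x - b_i:
  g_1((1, 3)) = 0
Stationarity residual: grad f(x) + sum_i lambda_i a_i = (1, -2)
  -> stationarity FAILS
Primal feasibility (all g_i <= 0): OK
Dual feasibility (all lambda_i >= 0): OK
Complementary slackness (lambda_i * g_i(x) = 0 for all i): OK

Verdict: the first failing condition is stationarity -> stat.

stat


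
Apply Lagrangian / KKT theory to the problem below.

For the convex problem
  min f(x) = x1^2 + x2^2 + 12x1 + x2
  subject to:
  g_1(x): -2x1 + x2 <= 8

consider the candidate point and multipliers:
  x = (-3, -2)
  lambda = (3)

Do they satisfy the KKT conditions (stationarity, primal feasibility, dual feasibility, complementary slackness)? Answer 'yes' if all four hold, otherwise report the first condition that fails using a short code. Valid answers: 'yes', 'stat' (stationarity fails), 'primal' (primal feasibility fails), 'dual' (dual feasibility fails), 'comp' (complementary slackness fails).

Gradient of f: grad f(x) = Q x + c = (6, -3)
Constraint values g_i(x) = a_i^T x - b_i:
  g_1((-3, -2)) = -4
Stationarity residual: grad f(x) + sum_i lambda_i a_i = (0, 0)
  -> stationarity OK
Primal feasibility (all g_i <= 0): OK
Dual feasibility (all lambda_i >= 0): OK
Complementary slackness (lambda_i * g_i(x) = 0 for all i): FAILS

Verdict: the first failing condition is complementary_slackness -> comp.

comp


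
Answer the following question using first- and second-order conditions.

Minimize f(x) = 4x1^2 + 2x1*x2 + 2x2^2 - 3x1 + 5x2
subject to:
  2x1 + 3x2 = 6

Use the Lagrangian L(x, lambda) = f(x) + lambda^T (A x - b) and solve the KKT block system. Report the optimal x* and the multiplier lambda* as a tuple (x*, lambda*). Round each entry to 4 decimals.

Form the Lagrangian:
  L(x, lambda) = (1/2) x^T Q x + c^T x + lambda^T (A x - b)
Stationarity (grad_x L = 0): Q x + c + A^T lambda = 0.
Primal feasibility: A x = b.

This gives the KKT block system:
  [ Q   A^T ] [ x     ]   [-c ]
  [ A    0  ] [ lambda ] = [ b ]

Solving the linear system:
  x*      = (1.0781, 1.2812)
  lambda* = (-4.0938)
  f(x*)   = 13.8672

x* = (1.0781, 1.2812), lambda* = (-4.0938)


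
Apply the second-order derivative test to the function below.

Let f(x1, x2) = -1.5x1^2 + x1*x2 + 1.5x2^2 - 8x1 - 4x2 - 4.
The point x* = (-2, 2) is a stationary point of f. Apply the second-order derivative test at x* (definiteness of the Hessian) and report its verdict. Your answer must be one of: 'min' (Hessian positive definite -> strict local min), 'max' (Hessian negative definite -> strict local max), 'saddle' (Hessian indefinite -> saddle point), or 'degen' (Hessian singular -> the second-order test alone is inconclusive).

Compute the Hessian H = grad^2 f:
  H = [[-3, 1], [1, 3]]
Verify stationarity: grad f(x*) = H x* + g = (0, 0).
Eigenvalues of H: -3.1623, 3.1623.
Eigenvalues have mixed signs, so H is indefinite -> x* is a saddle point.

saddle


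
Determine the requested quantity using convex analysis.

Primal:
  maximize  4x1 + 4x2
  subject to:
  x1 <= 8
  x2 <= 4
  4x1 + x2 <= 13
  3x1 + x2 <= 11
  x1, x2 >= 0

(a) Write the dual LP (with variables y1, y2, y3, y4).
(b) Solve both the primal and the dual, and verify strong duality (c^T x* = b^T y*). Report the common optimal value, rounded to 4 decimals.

The standard primal-dual pair for 'max c^T x s.t. A x <= b, x >= 0' is:
  Dual:  min b^T y  s.t.  A^T y >= c,  y >= 0.

So the dual LP is:
  minimize  8y1 + 4y2 + 13y3 + 11y4
  subject to:
    y1 + 4y3 + 3y4 >= 4
    y2 + y3 + y4 >= 4
    y1, y2, y3, y4 >= 0

Solving the primal: x* = (2.25, 4).
  primal value c^T x* = 25.
Solving the dual: y* = (0, 3, 1, 0).
  dual value b^T y* = 25.
Strong duality: c^T x* = b^T y*. Confirmed.

25


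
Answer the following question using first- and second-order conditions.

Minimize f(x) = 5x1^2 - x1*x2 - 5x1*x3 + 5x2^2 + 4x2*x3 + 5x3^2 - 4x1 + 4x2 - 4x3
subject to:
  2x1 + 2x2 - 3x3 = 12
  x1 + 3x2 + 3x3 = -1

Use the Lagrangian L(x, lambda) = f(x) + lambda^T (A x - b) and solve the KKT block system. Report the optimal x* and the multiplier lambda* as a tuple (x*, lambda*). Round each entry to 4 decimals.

Form the Lagrangian:
  L(x, lambda) = (1/2) x^T Q x + c^T x + lambda^T (A x - b)
Stationarity (grad_x L = 0): Q x + c + A^T lambda = 0.
Primal feasibility: A x = b.

This gives the KKT block system:
  [ Q   A^T ] [ x     ]   [-c ]
  [ A    0  ] [ lambda ] = [ b ]

Solving the linear system:
  x*      = (0.7375, 1.7575, -2.3367)
  lambda* = (-7.103, 0.9051)
  f(x*)   = 49.7838

x* = (0.7375, 1.7575, -2.3367), lambda* = (-7.103, 0.9051)


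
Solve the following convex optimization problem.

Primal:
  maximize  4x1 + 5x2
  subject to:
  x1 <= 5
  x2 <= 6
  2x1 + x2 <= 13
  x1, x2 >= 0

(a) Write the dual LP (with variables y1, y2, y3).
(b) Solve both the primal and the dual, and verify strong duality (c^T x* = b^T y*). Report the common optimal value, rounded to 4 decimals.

The standard primal-dual pair for 'max c^T x s.t. A x <= b, x >= 0' is:
  Dual:  min b^T y  s.t.  A^T y >= c,  y >= 0.

So the dual LP is:
  minimize  5y1 + 6y2 + 13y3
  subject to:
    y1 + 2y3 >= 4
    y2 + y3 >= 5
    y1, y2, y3 >= 0

Solving the primal: x* = (3.5, 6).
  primal value c^T x* = 44.
Solving the dual: y* = (0, 3, 2).
  dual value b^T y* = 44.
Strong duality: c^T x* = b^T y*. Confirmed.

44


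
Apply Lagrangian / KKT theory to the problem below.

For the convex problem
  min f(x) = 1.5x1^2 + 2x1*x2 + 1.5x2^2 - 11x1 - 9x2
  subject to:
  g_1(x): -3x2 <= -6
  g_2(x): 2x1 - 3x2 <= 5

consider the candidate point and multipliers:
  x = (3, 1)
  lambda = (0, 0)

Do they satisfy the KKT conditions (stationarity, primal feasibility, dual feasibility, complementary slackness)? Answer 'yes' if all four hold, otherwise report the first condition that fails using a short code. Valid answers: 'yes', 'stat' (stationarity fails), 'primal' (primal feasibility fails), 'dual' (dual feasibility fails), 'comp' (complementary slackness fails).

Gradient of f: grad f(x) = Q x + c = (0, 0)
Constraint values g_i(x) = a_i^T x - b_i:
  g_1((3, 1)) = 3
  g_2((3, 1)) = -2
Stationarity residual: grad f(x) + sum_i lambda_i a_i = (0, 0)
  -> stationarity OK
Primal feasibility (all g_i <= 0): FAILS
Dual feasibility (all lambda_i >= 0): OK
Complementary slackness (lambda_i * g_i(x) = 0 for all i): OK

Verdict: the first failing condition is primal_feasibility -> primal.

primal


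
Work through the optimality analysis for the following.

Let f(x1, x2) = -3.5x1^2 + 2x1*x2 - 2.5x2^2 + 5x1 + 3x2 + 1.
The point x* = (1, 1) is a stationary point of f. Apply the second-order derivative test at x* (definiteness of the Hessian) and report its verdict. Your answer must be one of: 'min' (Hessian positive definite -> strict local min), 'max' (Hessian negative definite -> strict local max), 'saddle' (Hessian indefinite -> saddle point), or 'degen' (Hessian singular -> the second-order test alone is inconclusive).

Compute the Hessian H = grad^2 f:
  H = [[-7, 2], [2, -5]]
Verify stationarity: grad f(x*) = H x* + g = (0, 0).
Eigenvalues of H: -8.2361, -3.7639.
Both eigenvalues < 0, so H is negative definite -> x* is a strict local max.

max


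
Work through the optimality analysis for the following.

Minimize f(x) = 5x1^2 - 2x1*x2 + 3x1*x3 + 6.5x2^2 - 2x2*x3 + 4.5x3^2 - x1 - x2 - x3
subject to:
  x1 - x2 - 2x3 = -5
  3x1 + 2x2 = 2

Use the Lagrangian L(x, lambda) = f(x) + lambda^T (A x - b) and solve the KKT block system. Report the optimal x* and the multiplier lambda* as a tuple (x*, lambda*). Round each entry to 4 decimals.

Form the Lagrangian:
  L(x, lambda) = (1/2) x^T Q x + c^T x + lambda^T (A x - b)
Stationarity (grad_x L = 0): Q x + c + A^T lambda = 0.
Primal feasibility: A x = b.

This gives the KKT block system:
  [ Q   A^T ] [ x     ]   [-c ]
  [ A    0  ] [ lambda ] = [ b ]

Solving the linear system:
  x*      = (-0.1312, 1.1968, 1.836)
  lambda* = (6.3684, -2.3902)
  f(x*)   = 16.8604

x* = (-0.1312, 1.1968, 1.836), lambda* = (6.3684, -2.3902)


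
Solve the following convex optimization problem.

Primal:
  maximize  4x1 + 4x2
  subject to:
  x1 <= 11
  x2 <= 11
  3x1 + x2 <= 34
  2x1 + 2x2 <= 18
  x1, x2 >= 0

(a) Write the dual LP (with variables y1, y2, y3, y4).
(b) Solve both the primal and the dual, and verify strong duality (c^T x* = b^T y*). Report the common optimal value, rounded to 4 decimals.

The standard primal-dual pair for 'max c^T x s.t. A x <= b, x >= 0' is:
  Dual:  min b^T y  s.t.  A^T y >= c,  y >= 0.

So the dual LP is:
  minimize  11y1 + 11y2 + 34y3 + 18y4
  subject to:
    y1 + 3y3 + 2y4 >= 4
    y2 + y3 + 2y4 >= 4
    y1, y2, y3, y4 >= 0

Solving the primal: x* = (9, 0).
  primal value c^T x* = 36.
Solving the dual: y* = (0, 0, 0, 2).
  dual value b^T y* = 36.
Strong duality: c^T x* = b^T y*. Confirmed.

36


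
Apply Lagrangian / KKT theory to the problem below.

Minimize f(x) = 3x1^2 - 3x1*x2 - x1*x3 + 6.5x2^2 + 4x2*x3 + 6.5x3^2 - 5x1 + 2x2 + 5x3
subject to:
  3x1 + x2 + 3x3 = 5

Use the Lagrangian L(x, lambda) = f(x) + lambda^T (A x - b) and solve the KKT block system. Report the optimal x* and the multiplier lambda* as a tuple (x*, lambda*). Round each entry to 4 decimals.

Form the Lagrangian:
  L(x, lambda) = (1/2) x^T Q x + c^T x + lambda^T (A x - b)
Stationarity (grad_x L = 0): Q x + c + A^T lambda = 0.
Primal feasibility: A x = b.

This gives the KKT block system:
  [ Q   A^T ] [ x     ]   [-c ]
  [ A    0  ] [ lambda ] = [ b ]

Solving the linear system:
  x*      = (1.6252, 0.3408, -0.0721)
  lambda* = (-1.2669)
  f(x*)   = -0.7352

x* = (1.6252, 0.3408, -0.0721), lambda* = (-1.2669)


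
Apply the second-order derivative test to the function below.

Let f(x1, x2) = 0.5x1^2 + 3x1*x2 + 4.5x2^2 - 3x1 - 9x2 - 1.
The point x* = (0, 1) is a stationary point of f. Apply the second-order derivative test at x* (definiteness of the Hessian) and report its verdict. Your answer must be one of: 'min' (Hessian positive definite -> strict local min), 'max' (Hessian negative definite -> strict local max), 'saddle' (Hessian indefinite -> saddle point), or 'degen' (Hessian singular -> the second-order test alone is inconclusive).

Compute the Hessian H = grad^2 f:
  H = [[1, 3], [3, 9]]
Verify stationarity: grad f(x*) = H x* + g = (0, 0).
Eigenvalues of H: 0, 10.
H has a zero eigenvalue (singular; positive semidefinite but not definite), so H is neither positive definite, negative definite, nor indefinite. The second-order test alone is inconclusive -> degen.
(Indeed, f is constant along the null direction of H through x*, so x* is not a strict local extremum.)

degen


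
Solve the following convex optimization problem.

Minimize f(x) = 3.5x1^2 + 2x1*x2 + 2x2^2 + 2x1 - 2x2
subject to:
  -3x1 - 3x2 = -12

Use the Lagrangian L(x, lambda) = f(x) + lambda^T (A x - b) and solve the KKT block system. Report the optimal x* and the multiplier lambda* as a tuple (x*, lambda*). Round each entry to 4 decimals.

Form the Lagrangian:
  L(x, lambda) = (1/2) x^T Q x + c^T x + lambda^T (A x - b)
Stationarity (grad_x L = 0): Q x + c + A^T lambda = 0.
Primal feasibility: A x = b.

This gives the KKT block system:
  [ Q   A^T ] [ x     ]   [-c ]
  [ A    0  ] [ lambda ] = [ b ]

Solving the linear system:
  x*      = (0.5714, 3.4286)
  lambda* = (4.2857)
  f(x*)   = 22.8571

x* = (0.5714, 3.4286), lambda* = (4.2857)


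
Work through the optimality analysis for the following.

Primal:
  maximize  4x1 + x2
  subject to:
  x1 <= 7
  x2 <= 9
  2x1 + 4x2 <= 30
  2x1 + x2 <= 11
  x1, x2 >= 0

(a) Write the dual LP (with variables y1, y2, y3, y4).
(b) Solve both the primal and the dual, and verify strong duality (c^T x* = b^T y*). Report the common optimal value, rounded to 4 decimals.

The standard primal-dual pair for 'max c^T x s.t. A x <= b, x >= 0' is:
  Dual:  min b^T y  s.t.  A^T y >= c,  y >= 0.

So the dual LP is:
  minimize  7y1 + 9y2 + 30y3 + 11y4
  subject to:
    y1 + 2y3 + 2y4 >= 4
    y2 + 4y3 + y4 >= 1
    y1, y2, y3, y4 >= 0

Solving the primal: x* = (5.5, 0).
  primal value c^T x* = 22.
Solving the dual: y* = (0, 0, 0, 2).
  dual value b^T y* = 22.
Strong duality: c^T x* = b^T y*. Confirmed.

22


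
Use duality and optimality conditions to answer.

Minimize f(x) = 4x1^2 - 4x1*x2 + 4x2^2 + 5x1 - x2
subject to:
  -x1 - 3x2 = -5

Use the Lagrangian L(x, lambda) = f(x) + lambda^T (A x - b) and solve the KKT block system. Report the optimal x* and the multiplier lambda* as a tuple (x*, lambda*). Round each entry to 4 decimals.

Form the Lagrangian:
  L(x, lambda) = (1/2) x^T Q x + c^T x + lambda^T (A x - b)
Stationarity (grad_x L = 0): Q x + c + A^T lambda = 0.
Primal feasibility: A x = b.

This gives the KKT block system:
  [ Q   A^T ] [ x     ]   [-c ]
  [ A    0  ] [ lambda ] = [ b ]

Solving the linear system:
  x*      = (0.5, 1.5)
  lambda* = (3)
  f(x*)   = 8

x* = (0.5, 1.5), lambda* = (3)


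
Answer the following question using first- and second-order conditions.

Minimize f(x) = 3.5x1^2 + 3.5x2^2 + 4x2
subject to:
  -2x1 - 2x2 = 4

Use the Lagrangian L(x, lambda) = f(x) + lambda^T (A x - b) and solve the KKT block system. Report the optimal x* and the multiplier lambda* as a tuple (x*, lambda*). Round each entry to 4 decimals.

Form the Lagrangian:
  L(x, lambda) = (1/2) x^T Q x + c^T x + lambda^T (A x - b)
Stationarity (grad_x L = 0): Q x + c + A^T lambda = 0.
Primal feasibility: A x = b.

This gives the KKT block system:
  [ Q   A^T ] [ x     ]   [-c ]
  [ A    0  ] [ lambda ] = [ b ]

Solving the linear system:
  x*      = (-0.7143, -1.2857)
  lambda* = (-2.5)
  f(x*)   = 2.4286

x* = (-0.7143, -1.2857), lambda* = (-2.5)


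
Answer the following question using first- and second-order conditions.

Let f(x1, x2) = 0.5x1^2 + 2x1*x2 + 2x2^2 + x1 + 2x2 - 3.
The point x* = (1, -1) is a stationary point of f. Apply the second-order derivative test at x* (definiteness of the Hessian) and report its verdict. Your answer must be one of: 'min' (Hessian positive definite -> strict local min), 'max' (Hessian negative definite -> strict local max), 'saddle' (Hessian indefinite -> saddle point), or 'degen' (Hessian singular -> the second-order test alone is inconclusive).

Compute the Hessian H = grad^2 f:
  H = [[1, 2], [2, 4]]
Verify stationarity: grad f(x*) = H x* + g = (0, 0).
Eigenvalues of H: 0, 5.
H has a zero eigenvalue (singular; positive semidefinite but not definite), so H is neither positive definite, negative definite, nor indefinite. The second-order test alone is inconclusive -> degen.
(Indeed, f is constant along the null direction of H through x*, so x* is not a strict local extremum.)

degen


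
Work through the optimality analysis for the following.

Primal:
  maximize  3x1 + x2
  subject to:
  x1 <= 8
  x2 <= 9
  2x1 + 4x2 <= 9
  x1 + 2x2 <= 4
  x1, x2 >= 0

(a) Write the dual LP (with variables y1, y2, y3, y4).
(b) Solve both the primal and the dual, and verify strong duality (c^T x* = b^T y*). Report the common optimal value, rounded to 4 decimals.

The standard primal-dual pair for 'max c^T x s.t. A x <= b, x >= 0' is:
  Dual:  min b^T y  s.t.  A^T y >= c,  y >= 0.

So the dual LP is:
  minimize  8y1 + 9y2 + 9y3 + 4y4
  subject to:
    y1 + 2y3 + y4 >= 3
    y2 + 4y3 + 2y4 >= 1
    y1, y2, y3, y4 >= 0

Solving the primal: x* = (4, 0).
  primal value c^T x* = 12.
Solving the dual: y* = (0, 0, 0, 3).
  dual value b^T y* = 12.
Strong duality: c^T x* = b^T y*. Confirmed.

12


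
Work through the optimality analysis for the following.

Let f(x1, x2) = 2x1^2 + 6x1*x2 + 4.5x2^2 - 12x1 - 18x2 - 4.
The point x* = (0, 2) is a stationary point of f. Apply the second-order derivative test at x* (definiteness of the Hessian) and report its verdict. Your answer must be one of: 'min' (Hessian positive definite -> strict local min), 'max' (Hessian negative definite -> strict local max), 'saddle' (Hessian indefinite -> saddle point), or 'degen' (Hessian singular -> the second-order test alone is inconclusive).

Compute the Hessian H = grad^2 f:
  H = [[4, 6], [6, 9]]
Verify stationarity: grad f(x*) = H x* + g = (0, 0).
Eigenvalues of H: 0, 13.
H has a zero eigenvalue (singular; positive semidefinite but not definite), so H is neither positive definite, negative definite, nor indefinite. The second-order test alone is inconclusive -> degen.
(Indeed, f is constant along the null direction of H through x*, so x* is not a strict local extremum.)

degen


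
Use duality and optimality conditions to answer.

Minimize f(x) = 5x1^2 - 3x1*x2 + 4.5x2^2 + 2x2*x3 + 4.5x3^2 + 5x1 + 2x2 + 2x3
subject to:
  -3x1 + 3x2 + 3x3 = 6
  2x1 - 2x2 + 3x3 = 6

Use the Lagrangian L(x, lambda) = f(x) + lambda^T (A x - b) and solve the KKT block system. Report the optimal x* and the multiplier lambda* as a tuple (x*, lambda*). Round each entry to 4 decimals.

Form the Lagrangian:
  L(x, lambda) = (1/2) x^T Q x + c^T x + lambda^T (A x - b)
Stationarity (grad_x L = 0): Q x + c + A^T lambda = 0.
Primal feasibility: A x = b.

This gives the KKT block system:
  [ Q   A^T ] [ x     ]   [-c ]
  [ A    0  ] [ lambda ] = [ b ]

Solving the linear system:
  x*      = (-0.8462, -0.8462, 2)
  lambda* = (-2.6256, -3.4769)
  f(x*)   = 17.3462

x* = (-0.8462, -0.8462, 2), lambda* = (-2.6256, -3.4769)


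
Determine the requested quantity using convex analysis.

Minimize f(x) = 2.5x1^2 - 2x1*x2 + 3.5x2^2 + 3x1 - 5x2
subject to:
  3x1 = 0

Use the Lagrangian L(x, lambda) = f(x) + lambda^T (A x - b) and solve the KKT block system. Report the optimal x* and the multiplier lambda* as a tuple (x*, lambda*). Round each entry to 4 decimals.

Form the Lagrangian:
  L(x, lambda) = (1/2) x^T Q x + c^T x + lambda^T (A x - b)
Stationarity (grad_x L = 0): Q x + c + A^T lambda = 0.
Primal feasibility: A x = b.

This gives the KKT block system:
  [ Q   A^T ] [ x     ]   [-c ]
  [ A    0  ] [ lambda ] = [ b ]

Solving the linear system:
  x*      = (0, 0.7143)
  lambda* = (-0.5238)
  f(x*)   = -1.7857

x* = (0, 0.7143), lambda* = (-0.5238)


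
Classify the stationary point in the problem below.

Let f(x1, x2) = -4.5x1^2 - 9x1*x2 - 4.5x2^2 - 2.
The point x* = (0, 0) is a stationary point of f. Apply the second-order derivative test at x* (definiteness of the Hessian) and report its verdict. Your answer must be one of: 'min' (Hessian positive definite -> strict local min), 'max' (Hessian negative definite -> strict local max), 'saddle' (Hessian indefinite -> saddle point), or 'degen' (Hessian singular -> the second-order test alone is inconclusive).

Compute the Hessian H = grad^2 f:
  H = [[-9, -9], [-9, -9]]
Verify stationarity: grad f(x*) = H x* + g = (0, 0).
Eigenvalues of H: -18, 0.
H has a zero eigenvalue (singular; negative semidefinite but not definite), so H is neither positive definite, negative definite, nor indefinite. The second-order test alone is inconclusive -> degen.
(Indeed, f is constant along the null direction of H through x*, so x* is not a strict local extremum.)

degen


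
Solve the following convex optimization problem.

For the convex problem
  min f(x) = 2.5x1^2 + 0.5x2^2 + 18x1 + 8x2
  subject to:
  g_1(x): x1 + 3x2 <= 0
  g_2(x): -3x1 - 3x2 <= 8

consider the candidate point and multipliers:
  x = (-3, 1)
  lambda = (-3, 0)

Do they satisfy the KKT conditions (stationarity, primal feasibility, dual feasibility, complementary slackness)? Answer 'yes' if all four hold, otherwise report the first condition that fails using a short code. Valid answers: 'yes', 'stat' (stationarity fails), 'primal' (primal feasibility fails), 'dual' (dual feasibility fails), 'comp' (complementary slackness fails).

Gradient of f: grad f(x) = Q x + c = (3, 9)
Constraint values g_i(x) = a_i^T x - b_i:
  g_1((-3, 1)) = 0
  g_2((-3, 1)) = -2
Stationarity residual: grad f(x) + sum_i lambda_i a_i = (0, 0)
  -> stationarity OK
Primal feasibility (all g_i <= 0): OK
Dual feasibility (all lambda_i >= 0): FAILS
Complementary slackness (lambda_i * g_i(x) = 0 for all i): OK

Verdict: the first failing condition is dual_feasibility -> dual.

dual


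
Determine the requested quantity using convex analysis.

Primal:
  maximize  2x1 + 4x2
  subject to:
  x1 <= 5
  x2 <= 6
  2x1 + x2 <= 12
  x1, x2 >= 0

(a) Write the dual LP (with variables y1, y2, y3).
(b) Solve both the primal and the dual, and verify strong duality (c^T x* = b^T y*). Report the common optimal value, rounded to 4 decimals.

The standard primal-dual pair for 'max c^T x s.t. A x <= b, x >= 0' is:
  Dual:  min b^T y  s.t.  A^T y >= c,  y >= 0.

So the dual LP is:
  minimize  5y1 + 6y2 + 12y3
  subject to:
    y1 + 2y3 >= 2
    y2 + y3 >= 4
    y1, y2, y3 >= 0

Solving the primal: x* = (3, 6).
  primal value c^T x* = 30.
Solving the dual: y* = (0, 3, 1).
  dual value b^T y* = 30.
Strong duality: c^T x* = b^T y*. Confirmed.

30


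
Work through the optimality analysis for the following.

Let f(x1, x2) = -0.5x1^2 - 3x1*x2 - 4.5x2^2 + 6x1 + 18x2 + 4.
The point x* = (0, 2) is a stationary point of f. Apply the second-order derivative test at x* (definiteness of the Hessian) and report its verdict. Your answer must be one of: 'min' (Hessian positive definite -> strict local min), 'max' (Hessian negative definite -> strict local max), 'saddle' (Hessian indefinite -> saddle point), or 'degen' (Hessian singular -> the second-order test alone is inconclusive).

Compute the Hessian H = grad^2 f:
  H = [[-1, -3], [-3, -9]]
Verify stationarity: grad f(x*) = H x* + g = (0, 0).
Eigenvalues of H: -10, 0.
H has a zero eigenvalue (singular; negative semidefinite but not definite), so H is neither positive definite, negative definite, nor indefinite. The second-order test alone is inconclusive -> degen.
(Indeed, f is constant along the null direction of H through x*, so x* is not a strict local extremum.)

degen


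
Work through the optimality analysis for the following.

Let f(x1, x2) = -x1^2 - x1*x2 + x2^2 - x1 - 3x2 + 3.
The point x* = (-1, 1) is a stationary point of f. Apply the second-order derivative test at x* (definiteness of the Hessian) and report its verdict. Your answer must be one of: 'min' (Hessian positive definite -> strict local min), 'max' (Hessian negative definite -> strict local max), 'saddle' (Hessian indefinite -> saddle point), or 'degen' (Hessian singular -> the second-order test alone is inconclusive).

Compute the Hessian H = grad^2 f:
  H = [[-2, -1], [-1, 2]]
Verify stationarity: grad f(x*) = H x* + g = (0, 0).
Eigenvalues of H: -2.2361, 2.2361.
Eigenvalues have mixed signs, so H is indefinite -> x* is a saddle point.

saddle


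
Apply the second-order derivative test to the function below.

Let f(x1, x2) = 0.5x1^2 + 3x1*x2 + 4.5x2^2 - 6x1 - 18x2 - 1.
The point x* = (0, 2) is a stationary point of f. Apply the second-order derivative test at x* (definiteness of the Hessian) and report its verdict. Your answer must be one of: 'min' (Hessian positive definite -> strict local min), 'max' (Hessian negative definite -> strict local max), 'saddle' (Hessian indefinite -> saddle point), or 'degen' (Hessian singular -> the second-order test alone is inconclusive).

Compute the Hessian H = grad^2 f:
  H = [[1, 3], [3, 9]]
Verify stationarity: grad f(x*) = H x* + g = (0, 0).
Eigenvalues of H: 0, 10.
H has a zero eigenvalue (singular; positive semidefinite but not definite), so H is neither positive definite, negative definite, nor indefinite. The second-order test alone is inconclusive -> degen.
(Indeed, f is constant along the null direction of H through x*, so x* is not a strict local extremum.)

degen


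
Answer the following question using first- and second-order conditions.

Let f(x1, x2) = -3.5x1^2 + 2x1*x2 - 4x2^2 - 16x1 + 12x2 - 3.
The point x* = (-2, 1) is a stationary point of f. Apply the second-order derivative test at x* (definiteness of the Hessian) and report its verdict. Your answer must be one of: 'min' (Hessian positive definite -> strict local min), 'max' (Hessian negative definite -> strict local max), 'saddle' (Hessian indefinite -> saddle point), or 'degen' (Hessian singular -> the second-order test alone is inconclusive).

Compute the Hessian H = grad^2 f:
  H = [[-7, 2], [2, -8]]
Verify stationarity: grad f(x*) = H x* + g = (0, 0).
Eigenvalues of H: -9.5616, -5.4384.
Both eigenvalues < 0, so H is negative definite -> x* is a strict local max.

max


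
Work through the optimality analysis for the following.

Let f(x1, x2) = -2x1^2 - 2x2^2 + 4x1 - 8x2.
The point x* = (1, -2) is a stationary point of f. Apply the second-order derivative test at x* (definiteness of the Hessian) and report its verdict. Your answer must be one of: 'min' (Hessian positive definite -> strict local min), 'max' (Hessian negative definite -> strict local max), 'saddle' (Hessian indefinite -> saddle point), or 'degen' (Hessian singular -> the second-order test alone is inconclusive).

Compute the Hessian H = grad^2 f:
  H = [[-4, 0], [0, -4]]
Verify stationarity: grad f(x*) = H x* + g = (0, 0).
Eigenvalues of H: -4, -4.
Both eigenvalues < 0, so H is negative definite -> x* is a strict local max.

max


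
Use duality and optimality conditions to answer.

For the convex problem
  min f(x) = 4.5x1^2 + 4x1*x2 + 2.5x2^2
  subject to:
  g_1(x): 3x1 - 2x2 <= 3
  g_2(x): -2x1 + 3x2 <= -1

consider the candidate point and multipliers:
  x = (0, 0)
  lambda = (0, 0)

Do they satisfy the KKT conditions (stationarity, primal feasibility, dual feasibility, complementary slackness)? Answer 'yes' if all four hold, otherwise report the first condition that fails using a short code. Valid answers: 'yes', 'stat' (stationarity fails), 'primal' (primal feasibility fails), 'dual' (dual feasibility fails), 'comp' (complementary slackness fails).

Gradient of f: grad f(x) = Q x + c = (0, 0)
Constraint values g_i(x) = a_i^T x - b_i:
  g_1((0, 0)) = -3
  g_2((0, 0)) = 1
Stationarity residual: grad f(x) + sum_i lambda_i a_i = (0, 0)
  -> stationarity OK
Primal feasibility (all g_i <= 0): FAILS
Dual feasibility (all lambda_i >= 0): OK
Complementary slackness (lambda_i * g_i(x) = 0 for all i): OK

Verdict: the first failing condition is primal_feasibility -> primal.

primal


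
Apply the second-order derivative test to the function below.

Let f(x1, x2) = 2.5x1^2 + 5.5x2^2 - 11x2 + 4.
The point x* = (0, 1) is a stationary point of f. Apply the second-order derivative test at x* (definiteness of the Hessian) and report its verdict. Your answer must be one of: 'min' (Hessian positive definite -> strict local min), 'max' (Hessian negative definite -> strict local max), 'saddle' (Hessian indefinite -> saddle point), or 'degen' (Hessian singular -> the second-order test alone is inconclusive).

Compute the Hessian H = grad^2 f:
  H = [[5, 0], [0, 11]]
Verify stationarity: grad f(x*) = H x* + g = (0, 0).
Eigenvalues of H: 5, 11.
Both eigenvalues > 0, so H is positive definite -> x* is a strict local min.

min


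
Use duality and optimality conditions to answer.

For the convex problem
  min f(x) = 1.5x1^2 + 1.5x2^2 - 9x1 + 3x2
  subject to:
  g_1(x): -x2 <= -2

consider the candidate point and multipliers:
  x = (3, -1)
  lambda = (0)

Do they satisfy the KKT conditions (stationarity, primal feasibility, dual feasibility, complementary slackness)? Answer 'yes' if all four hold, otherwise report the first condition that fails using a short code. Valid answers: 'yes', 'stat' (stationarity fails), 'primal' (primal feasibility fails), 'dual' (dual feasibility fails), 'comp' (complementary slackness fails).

Gradient of f: grad f(x) = Q x + c = (0, 0)
Constraint values g_i(x) = a_i^T x - b_i:
  g_1((3, -1)) = 3
Stationarity residual: grad f(x) + sum_i lambda_i a_i = (0, 0)
  -> stationarity OK
Primal feasibility (all g_i <= 0): FAILS
Dual feasibility (all lambda_i >= 0): OK
Complementary slackness (lambda_i * g_i(x) = 0 for all i): OK

Verdict: the first failing condition is primal_feasibility -> primal.

primal


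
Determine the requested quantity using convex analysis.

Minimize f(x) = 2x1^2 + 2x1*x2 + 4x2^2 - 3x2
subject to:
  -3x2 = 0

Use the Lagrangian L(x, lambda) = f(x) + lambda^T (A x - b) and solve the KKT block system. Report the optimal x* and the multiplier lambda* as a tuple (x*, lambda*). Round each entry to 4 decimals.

Form the Lagrangian:
  L(x, lambda) = (1/2) x^T Q x + c^T x + lambda^T (A x - b)
Stationarity (grad_x L = 0): Q x + c + A^T lambda = 0.
Primal feasibility: A x = b.

This gives the KKT block system:
  [ Q   A^T ] [ x     ]   [-c ]
  [ A    0  ] [ lambda ] = [ b ]

Solving the linear system:
  x*      = (0, 0)
  lambda* = (-1)
  f(x*)   = 0

x* = (0, 0), lambda* = (-1)


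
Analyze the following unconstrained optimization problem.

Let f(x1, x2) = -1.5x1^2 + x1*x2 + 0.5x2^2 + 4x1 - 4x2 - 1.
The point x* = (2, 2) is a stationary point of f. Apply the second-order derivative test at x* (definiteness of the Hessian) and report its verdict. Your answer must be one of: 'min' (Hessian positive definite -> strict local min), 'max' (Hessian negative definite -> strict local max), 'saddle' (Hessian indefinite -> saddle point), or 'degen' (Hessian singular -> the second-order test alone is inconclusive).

Compute the Hessian H = grad^2 f:
  H = [[-3, 1], [1, 1]]
Verify stationarity: grad f(x*) = H x* + g = (0, 0).
Eigenvalues of H: -3.2361, 1.2361.
Eigenvalues have mixed signs, so H is indefinite -> x* is a saddle point.

saddle


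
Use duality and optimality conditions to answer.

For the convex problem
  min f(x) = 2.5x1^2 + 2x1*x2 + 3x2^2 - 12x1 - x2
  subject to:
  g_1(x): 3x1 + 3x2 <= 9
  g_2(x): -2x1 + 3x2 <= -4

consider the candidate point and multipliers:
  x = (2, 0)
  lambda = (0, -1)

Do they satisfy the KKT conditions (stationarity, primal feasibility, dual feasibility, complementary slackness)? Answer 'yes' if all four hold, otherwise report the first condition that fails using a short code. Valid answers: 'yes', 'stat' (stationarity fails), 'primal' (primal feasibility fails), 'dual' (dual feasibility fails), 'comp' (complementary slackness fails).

Gradient of f: grad f(x) = Q x + c = (-2, 3)
Constraint values g_i(x) = a_i^T x - b_i:
  g_1((2, 0)) = -3
  g_2((2, 0)) = 0
Stationarity residual: grad f(x) + sum_i lambda_i a_i = (0, 0)
  -> stationarity OK
Primal feasibility (all g_i <= 0): OK
Dual feasibility (all lambda_i >= 0): FAILS
Complementary slackness (lambda_i * g_i(x) = 0 for all i): OK

Verdict: the first failing condition is dual_feasibility -> dual.

dual


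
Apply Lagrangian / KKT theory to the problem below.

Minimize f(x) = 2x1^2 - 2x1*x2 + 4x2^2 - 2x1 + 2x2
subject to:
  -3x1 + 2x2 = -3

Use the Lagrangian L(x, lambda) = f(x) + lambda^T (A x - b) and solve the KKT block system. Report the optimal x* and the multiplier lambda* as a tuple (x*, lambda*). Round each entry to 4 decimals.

Form the Lagrangian:
  L(x, lambda) = (1/2) x^T Q x + c^T x + lambda^T (A x - b)
Stationarity (grad_x L = 0): Q x + c + A^T lambda = 0.
Primal feasibility: A x = b.

This gives the KKT block system:
  [ Q   A^T ] [ x     ]   [-c ]
  [ A    0  ] [ lambda ] = [ b ]

Solving the linear system:
  x*      = (0.875, -0.1875)
  lambda* = (0.625)
  f(x*)   = -0.125

x* = (0.875, -0.1875), lambda* = (0.625)


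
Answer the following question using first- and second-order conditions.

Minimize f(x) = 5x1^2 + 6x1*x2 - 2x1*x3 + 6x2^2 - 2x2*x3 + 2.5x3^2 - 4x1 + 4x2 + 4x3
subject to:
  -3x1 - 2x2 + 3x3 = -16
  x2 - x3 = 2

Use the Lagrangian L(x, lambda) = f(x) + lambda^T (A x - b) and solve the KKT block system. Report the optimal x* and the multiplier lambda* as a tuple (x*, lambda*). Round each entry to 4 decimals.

Form the Lagrangian:
  L(x, lambda) = (1/2) x^T Q x + c^T x + lambda^T (A x - b)
Stationarity (grad_x L = 0): Q x + c + A^T lambda = 0.
Primal feasibility: A x = b.

This gives the KKT block system:
  [ Q   A^T ] [ x     ]   [-c ]
  [ A    0  ] [ lambda ] = [ b ]

Solving the linear system:
  x*      = (2.8079, -1.5762, -3.5762)
  lambda* = (7.2583, 5.4305)
  f(x*)   = 36.7152

x* = (2.8079, -1.5762, -3.5762), lambda* = (7.2583, 5.4305)


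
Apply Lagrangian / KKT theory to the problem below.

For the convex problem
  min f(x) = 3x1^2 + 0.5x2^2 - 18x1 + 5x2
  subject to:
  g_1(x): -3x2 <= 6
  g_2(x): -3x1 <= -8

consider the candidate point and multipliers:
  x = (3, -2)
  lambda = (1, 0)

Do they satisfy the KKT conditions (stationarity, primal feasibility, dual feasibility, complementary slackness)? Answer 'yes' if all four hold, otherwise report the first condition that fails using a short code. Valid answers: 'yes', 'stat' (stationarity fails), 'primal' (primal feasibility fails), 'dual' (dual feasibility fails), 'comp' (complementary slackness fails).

Gradient of f: grad f(x) = Q x + c = (0, 3)
Constraint values g_i(x) = a_i^T x - b_i:
  g_1((3, -2)) = 0
  g_2((3, -2)) = -1
Stationarity residual: grad f(x) + sum_i lambda_i a_i = (0, 0)
  -> stationarity OK
Primal feasibility (all g_i <= 0): OK
Dual feasibility (all lambda_i >= 0): OK
Complementary slackness (lambda_i * g_i(x) = 0 for all i): OK

Verdict: yes, KKT holds.

yes


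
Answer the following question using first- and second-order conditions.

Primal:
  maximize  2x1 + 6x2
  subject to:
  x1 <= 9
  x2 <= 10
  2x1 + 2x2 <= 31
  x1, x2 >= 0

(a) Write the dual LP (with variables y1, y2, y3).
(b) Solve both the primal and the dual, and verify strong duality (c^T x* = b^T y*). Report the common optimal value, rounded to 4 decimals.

The standard primal-dual pair for 'max c^T x s.t. A x <= b, x >= 0' is:
  Dual:  min b^T y  s.t.  A^T y >= c,  y >= 0.

So the dual LP is:
  minimize  9y1 + 10y2 + 31y3
  subject to:
    y1 + 2y3 >= 2
    y2 + 2y3 >= 6
    y1, y2, y3 >= 0

Solving the primal: x* = (5.5, 10).
  primal value c^T x* = 71.
Solving the dual: y* = (0, 4, 1).
  dual value b^T y* = 71.
Strong duality: c^T x* = b^T y*. Confirmed.

71
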